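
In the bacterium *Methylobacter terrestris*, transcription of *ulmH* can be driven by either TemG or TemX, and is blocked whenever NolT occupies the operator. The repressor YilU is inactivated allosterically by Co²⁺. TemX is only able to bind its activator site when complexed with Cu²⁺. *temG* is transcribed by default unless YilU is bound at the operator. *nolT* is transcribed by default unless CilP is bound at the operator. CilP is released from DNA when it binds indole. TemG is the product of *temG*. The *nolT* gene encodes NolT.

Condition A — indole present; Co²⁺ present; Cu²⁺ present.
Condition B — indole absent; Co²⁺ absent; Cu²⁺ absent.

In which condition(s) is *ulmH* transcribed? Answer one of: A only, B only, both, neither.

Condition A:
Indole is present, so CilP is inactive.
With no repressor bound, *nolT* is transcribed.
So NolT is produced and active.
Co²⁺ is present, so YilU is inactive.
With no repressor bound, *temG* is transcribed.
So TemG is produced and active.
Cu²⁺ is present, so TemX is active.
With repressor NolT bound, *ulmH* is not transcribed.
→ *ulmH* is OFF in A.
Condition B:
Indole is absent, so CilP is active.
With repressor CilP bound, *nolT* is not transcribed.
So NolT is not produced.
Co²⁺ is absent, so YilU is active.
With repressor YilU bound, *temG* is not transcribed.
So TemG is not produced.
Cu²⁺ is absent, so TemX is inactive.
No activator is available at the *ulmH* promoter, so *ulmH* is not transcribed.
→ *ulmH* is OFF in B.

neither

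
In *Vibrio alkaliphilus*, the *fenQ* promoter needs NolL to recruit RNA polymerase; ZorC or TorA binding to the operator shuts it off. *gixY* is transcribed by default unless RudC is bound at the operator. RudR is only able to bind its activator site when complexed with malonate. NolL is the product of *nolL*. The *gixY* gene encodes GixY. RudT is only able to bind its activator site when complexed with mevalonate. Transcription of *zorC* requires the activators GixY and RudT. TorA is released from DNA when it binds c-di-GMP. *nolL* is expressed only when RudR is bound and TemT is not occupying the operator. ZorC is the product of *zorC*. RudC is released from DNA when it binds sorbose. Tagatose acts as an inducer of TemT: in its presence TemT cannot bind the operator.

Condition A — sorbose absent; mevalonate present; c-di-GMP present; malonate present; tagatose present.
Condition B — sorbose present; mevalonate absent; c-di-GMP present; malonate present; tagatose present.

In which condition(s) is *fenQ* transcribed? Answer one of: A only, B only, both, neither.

both

Condition A:
Sorbose is absent, so RudC is active.
With repressor RudC bound, *gixY* is not transcribed.
So GixY is not produced.
Mevalonate is present, so RudT is active.
Required activator GixY is absent, so *zorC* is not transcribed.
So ZorC is not produced.
c-di-GMP is present, so TorA is inactive.
Malonate is present, so RudR is active.
Tagatose is present, so TemT is inactive.
No repressor is bound and RudR is active, so *nolL* is transcribed.
So NolL is produced and active.
No repressor is bound and NolL is active, so *fenQ* is transcribed.
→ *fenQ* is ON in A.
Condition B:
Sorbose is present, so RudC is inactive.
With no repressor bound, *gixY* is transcribed.
So GixY is produced and active.
Mevalonate is absent, so RudT is inactive.
Required activator RudT is absent, so *zorC* is not transcribed.
So ZorC is not produced.
c-di-GMP is present, so TorA is inactive.
Malonate is present, so RudR is active.
Tagatose is present, so TemT is inactive.
No repressor is bound and RudR is active, so *nolL* is transcribed.
So NolL is produced and active.
No repressor is bound and NolL is active, so *fenQ* is transcribed.
→ *fenQ* is ON in B.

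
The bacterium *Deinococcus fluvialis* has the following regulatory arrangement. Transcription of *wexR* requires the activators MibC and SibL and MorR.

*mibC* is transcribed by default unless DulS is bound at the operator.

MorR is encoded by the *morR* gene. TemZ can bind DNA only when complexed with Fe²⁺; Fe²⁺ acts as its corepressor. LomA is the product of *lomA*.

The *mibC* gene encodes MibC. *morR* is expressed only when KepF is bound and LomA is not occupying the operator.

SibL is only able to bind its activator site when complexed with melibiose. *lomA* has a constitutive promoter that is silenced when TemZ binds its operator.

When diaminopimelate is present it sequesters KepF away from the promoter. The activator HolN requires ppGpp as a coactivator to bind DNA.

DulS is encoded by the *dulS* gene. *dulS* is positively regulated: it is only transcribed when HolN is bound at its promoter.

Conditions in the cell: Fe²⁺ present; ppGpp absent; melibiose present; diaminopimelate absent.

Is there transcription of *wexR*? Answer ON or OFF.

ON

ppGpp is absent, so HolN is inactive.
Required activator HolN is absent, so *dulS* is not transcribed.
So DulS is not produced.
With no repressor bound, *mibC* is transcribed.
So MibC is produced and active.
Melibiose is present, so SibL is active.
Diaminopimelate is absent, so KepF is active.
Fe²⁺ is present, so TemZ is active.
With repressor TemZ bound, *lomA* is not transcribed.
So LomA is not produced.
No repressor is bound and KepF is active, so *morR* is transcribed.
So MorR is produced and active.
No repressor is bound and MibC and SibL and MorR are active, so *wexR* is transcribed.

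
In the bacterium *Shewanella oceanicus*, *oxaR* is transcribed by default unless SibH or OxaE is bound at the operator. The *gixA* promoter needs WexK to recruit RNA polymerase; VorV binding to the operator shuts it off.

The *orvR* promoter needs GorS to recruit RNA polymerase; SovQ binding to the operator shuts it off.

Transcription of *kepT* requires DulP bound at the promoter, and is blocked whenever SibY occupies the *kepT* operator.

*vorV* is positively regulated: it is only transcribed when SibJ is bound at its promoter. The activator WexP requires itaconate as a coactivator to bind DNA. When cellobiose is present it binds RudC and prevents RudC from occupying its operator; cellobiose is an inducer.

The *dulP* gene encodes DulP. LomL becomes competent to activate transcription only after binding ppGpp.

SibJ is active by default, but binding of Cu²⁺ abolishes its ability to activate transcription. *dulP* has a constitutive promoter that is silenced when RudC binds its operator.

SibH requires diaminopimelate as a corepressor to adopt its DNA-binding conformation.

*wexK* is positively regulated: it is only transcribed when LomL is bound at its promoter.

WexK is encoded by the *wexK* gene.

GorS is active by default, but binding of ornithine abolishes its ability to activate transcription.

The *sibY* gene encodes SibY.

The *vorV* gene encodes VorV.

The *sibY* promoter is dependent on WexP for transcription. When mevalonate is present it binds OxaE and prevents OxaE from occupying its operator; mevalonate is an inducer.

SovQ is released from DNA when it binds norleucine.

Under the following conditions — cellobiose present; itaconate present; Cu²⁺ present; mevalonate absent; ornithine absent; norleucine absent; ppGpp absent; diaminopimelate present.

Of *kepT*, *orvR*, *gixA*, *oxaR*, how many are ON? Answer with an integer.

0

Cellobiose is present, so RudC is inactive.
With no repressor bound, *dulP* is transcribed.
So DulP is produced and active.
Itaconate is present, so WexP is active.
No repressor is bound and WexP is active, so *sibY* is transcribed.
So SibY is produced and active.
With repressor SibY bound, *kepT* is not transcribed.
→ *kepT* is OFF.
Norleucine is absent, so SovQ is active.
Ornithine is absent, so GorS is active.
With repressor SovQ bound, *orvR* is not transcribed.
→ *orvR* is OFF.
ppGpp is absent, so LomL is inactive.
Required activator LomL is absent, so *wexK* is not transcribed.
So WexK is not produced.
Cu²⁺ is present, so SibJ is inactive.
Required activator SibJ is absent, so *vorV* is not transcribed.
So VorV is not produced.
Required activator WexK is absent, so *gixA* is not transcribed.
→ *gixA* is OFF.
Diaminopimelate is present, so SibH is active.
Mevalonate is absent, so OxaE is active.
With repressor SibH bound, *oxaR* is not transcribed.
→ *oxaR* is OFF.
0 of the 4 genes are transcribed.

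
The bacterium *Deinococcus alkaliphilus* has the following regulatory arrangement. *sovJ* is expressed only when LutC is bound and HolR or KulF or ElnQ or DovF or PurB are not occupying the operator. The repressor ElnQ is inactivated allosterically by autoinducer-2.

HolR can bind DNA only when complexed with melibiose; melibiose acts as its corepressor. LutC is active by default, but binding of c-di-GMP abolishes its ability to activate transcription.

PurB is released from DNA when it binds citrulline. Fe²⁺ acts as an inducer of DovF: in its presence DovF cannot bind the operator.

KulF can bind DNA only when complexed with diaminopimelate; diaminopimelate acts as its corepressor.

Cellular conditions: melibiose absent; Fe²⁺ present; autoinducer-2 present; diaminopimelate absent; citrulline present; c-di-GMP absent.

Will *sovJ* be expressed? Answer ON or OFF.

Melibiose is absent, so HolR is inactive.
Diaminopimelate is absent, so KulF is inactive.
Autoinducer-2 is present, so ElnQ is inactive.
Fe²⁺ is present, so DovF is inactive.
c-di-GMP is absent, so LutC is active.
Citrulline is present, so PurB is inactive.
No repressor is bound and LutC is active, so *sovJ* is transcribed.

ON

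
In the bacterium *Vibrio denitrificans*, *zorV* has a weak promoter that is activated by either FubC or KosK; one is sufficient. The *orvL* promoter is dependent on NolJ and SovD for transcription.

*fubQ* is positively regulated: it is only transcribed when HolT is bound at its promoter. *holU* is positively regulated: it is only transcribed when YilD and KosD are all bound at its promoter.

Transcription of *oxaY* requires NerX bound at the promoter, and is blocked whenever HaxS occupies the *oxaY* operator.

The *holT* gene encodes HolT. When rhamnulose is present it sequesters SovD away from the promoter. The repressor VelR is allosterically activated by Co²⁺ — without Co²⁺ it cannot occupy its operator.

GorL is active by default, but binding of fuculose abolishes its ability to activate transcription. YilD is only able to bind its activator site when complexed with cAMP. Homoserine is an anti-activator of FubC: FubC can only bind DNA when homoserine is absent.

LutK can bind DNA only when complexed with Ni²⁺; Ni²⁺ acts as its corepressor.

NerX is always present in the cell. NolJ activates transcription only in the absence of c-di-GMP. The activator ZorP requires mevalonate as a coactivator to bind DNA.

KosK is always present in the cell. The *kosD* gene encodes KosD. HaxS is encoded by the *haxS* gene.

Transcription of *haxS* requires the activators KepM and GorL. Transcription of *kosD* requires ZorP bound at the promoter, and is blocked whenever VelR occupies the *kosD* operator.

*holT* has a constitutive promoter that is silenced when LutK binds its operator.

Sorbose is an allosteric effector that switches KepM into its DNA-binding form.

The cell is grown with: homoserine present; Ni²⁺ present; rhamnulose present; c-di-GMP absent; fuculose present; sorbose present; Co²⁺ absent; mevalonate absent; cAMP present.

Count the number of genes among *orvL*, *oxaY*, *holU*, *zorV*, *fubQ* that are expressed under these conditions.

c-di-GMP is absent, so NolJ is active.
Rhamnulose is present, so SovD is inactive.
Required activator SovD is absent, so *orvL* is not transcribed.
→ *orvL* is OFF.
NerX is produced constitutively and is active.
Sorbose is present, so KepM is active.
Fuculose is present, so GorL is inactive.
Required activator GorL is absent, so *haxS* is not transcribed.
So HaxS is not produced.
No repressor is bound and NerX is active, so *oxaY* is transcribed.
→ *oxaY* is ON.
cAMP is present, so YilD is active.
Co²⁺ is absent, so VelR is inactive.
Mevalonate is absent, so ZorP is inactive.
Required activator ZorP is absent, so *kosD* is not transcribed.
So KosD is not produced.
Required activator KosD is absent, so *holU* is not transcribed.
→ *holU* is OFF.
Homoserine is present, so FubC is inactive.
KosK is produced constitutively and is active.
Activator KosK is present, so *zorV* is transcribed.
→ *zorV* is ON.
Ni²⁺ is present, so LutK is active.
With repressor LutK bound, *holT* is not transcribed.
So HolT is not produced.
Required activator HolT is absent, so *fubQ* is not transcribed.
→ *fubQ* is OFF.
2 of the 5 genes are transcribed.

2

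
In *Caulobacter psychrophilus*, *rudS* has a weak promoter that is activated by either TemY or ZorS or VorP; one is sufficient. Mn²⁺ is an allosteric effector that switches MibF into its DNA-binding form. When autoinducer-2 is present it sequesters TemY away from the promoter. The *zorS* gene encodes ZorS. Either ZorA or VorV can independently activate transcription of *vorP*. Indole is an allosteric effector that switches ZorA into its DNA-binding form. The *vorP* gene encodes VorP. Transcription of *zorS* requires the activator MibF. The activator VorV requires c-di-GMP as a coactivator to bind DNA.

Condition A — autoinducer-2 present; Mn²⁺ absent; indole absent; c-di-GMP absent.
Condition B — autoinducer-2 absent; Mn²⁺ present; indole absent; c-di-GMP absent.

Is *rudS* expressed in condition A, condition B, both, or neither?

B only

Condition A:
Autoinducer-2 is present, so TemY is inactive.
Mn²⁺ is absent, so MibF is inactive.
Required activator MibF is absent, so *zorS* is not transcribed.
So ZorS is not produced.
Indole is absent, so ZorA is inactive.
c-di-GMP is absent, so VorV is inactive.
No activator is available at the *vorP* promoter, so *vorP* is not transcribed.
So VorP is not produced.
No activator is available at the *rudS* promoter, so *rudS* is not transcribed.
→ *rudS* is OFF in A.
Condition B:
Autoinducer-2 is absent, so TemY is active.
Mn²⁺ is present, so MibF is active.
No repressor is bound and MibF is active, so *zorS* is transcribed.
So ZorS is produced and active.
Indole is absent, so ZorA is inactive.
c-di-GMP is absent, so VorV is inactive.
No activator is available at the *vorP* promoter, so *vorP* is not transcribed.
So VorP is not produced.
Activator TemY is present, so *rudS* is transcribed.
→ *rudS* is ON in B.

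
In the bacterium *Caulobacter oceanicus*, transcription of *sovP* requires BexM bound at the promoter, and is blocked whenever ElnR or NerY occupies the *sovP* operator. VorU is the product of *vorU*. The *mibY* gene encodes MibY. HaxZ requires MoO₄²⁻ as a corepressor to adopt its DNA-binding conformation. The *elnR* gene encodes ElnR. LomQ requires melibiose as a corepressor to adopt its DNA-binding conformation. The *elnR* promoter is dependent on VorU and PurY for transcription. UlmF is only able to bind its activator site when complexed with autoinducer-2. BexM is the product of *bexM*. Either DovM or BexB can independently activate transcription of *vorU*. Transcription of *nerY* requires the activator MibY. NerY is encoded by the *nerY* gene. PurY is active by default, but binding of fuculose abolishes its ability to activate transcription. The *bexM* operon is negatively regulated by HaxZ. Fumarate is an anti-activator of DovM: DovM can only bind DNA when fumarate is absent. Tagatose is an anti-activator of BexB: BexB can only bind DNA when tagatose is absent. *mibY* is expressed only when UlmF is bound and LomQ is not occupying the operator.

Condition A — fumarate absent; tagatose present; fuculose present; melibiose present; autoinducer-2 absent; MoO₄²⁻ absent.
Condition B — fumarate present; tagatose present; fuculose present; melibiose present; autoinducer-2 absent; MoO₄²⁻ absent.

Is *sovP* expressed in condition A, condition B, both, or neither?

both

Condition A:
Fumarate is absent, so DovM is active.
Tagatose is present, so BexB is inactive.
Activator DovM is present, so *vorU* is transcribed.
So VorU is produced and active.
Fuculose is present, so PurY is inactive.
Required activator PurY is absent, so *elnR* is not transcribed.
So ElnR is not produced.
Melibiose is present, so LomQ is active.
Autoinducer-2 is absent, so UlmF is inactive.
With repressor LomQ bound, *mibY* is not transcribed.
So MibY is not produced.
Required activator MibY is absent, so *nerY* is not transcribed.
So NerY is not produced.
MoO₄²⁻ is absent, so HaxZ is inactive.
With no repressor bound, *bexM* is transcribed.
So BexM is produced and active.
No repressor is bound and BexM is active, so *sovP* is transcribed.
→ *sovP* is ON in A.
Condition B:
Fumarate is present, so DovM is inactive.
Tagatose is present, so BexB is inactive.
No activator is available at the *vorU* promoter, so *vorU* is not transcribed.
So VorU is not produced.
Fuculose is present, so PurY is inactive.
Required activator VorU is absent, so *elnR* is not transcribed.
So ElnR is not produced.
Melibiose is present, so LomQ is active.
Autoinducer-2 is absent, so UlmF is inactive.
With repressor LomQ bound, *mibY* is not transcribed.
So MibY is not produced.
Required activator MibY is absent, so *nerY* is not transcribed.
So NerY is not produced.
MoO₄²⁻ is absent, so HaxZ is inactive.
With no repressor bound, *bexM* is transcribed.
So BexM is produced and active.
No repressor is bound and BexM is active, so *sovP* is transcribed.
→ *sovP* is ON in B.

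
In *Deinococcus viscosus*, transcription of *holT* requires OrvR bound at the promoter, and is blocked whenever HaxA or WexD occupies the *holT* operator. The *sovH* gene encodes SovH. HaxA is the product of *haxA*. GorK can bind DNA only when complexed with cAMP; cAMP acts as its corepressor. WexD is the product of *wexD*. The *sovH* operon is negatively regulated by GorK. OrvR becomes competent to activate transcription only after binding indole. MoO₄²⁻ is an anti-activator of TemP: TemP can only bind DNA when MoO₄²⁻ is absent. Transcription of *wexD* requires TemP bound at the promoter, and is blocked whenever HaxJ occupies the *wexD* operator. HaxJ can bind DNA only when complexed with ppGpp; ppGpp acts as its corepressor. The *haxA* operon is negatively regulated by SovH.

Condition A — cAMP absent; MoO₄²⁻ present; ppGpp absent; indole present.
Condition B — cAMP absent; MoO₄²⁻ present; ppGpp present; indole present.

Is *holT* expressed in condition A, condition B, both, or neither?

both

Condition A:
cAMP is absent, so GorK is inactive.
With no repressor bound, *sovH* is transcribed.
So SovH is produced and active.
With repressor SovH bound, *haxA* is not transcribed.
So HaxA is not produced.
MoO₄²⁻ is present, so TemP is inactive.
ppGpp is absent, so HaxJ is inactive.
Required activator TemP is absent, so *wexD* is not transcribed.
So WexD is not produced.
Indole is present, so OrvR is active.
No repressor is bound and OrvR is active, so *holT* is transcribed.
→ *holT* is ON in A.
Condition B:
cAMP is absent, so GorK is inactive.
With no repressor bound, *sovH* is transcribed.
So SovH is produced and active.
With repressor SovH bound, *haxA* is not transcribed.
So HaxA is not produced.
MoO₄²⁻ is present, so TemP is inactive.
ppGpp is present, so HaxJ is active.
With repressor HaxJ bound, *wexD* is not transcribed.
So WexD is not produced.
Indole is present, so OrvR is active.
No repressor is bound and OrvR is active, so *holT* is transcribed.
→ *holT* is ON in B.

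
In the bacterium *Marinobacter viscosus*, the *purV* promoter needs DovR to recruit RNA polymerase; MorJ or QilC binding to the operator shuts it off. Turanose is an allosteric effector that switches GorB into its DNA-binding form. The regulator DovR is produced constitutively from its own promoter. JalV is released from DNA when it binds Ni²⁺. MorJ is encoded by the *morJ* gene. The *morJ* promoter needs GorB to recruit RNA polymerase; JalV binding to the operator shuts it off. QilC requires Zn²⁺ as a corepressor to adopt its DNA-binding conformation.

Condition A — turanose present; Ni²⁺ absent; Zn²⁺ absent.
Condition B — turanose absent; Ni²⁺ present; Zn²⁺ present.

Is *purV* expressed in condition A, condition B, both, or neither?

Condition A:
Turanose is present, so GorB is active.
Ni²⁺ is absent, so JalV is active.
With repressor JalV bound, *morJ* is not transcribed.
So MorJ is not produced.
Zn²⁺ is absent, so QilC is inactive.
DovR is produced constitutively and is active.
No repressor is bound and DovR is active, so *purV* is transcribed.
→ *purV* is ON in A.
Condition B:
Turanose is absent, so GorB is inactive.
Ni²⁺ is present, so JalV is inactive.
Required activator GorB is absent, so *morJ* is not transcribed.
So MorJ is not produced.
Zn²⁺ is present, so QilC is active.
DovR is produced constitutively and is active.
With repressor QilC bound, *purV* is not transcribed.
→ *purV* is OFF in B.

A only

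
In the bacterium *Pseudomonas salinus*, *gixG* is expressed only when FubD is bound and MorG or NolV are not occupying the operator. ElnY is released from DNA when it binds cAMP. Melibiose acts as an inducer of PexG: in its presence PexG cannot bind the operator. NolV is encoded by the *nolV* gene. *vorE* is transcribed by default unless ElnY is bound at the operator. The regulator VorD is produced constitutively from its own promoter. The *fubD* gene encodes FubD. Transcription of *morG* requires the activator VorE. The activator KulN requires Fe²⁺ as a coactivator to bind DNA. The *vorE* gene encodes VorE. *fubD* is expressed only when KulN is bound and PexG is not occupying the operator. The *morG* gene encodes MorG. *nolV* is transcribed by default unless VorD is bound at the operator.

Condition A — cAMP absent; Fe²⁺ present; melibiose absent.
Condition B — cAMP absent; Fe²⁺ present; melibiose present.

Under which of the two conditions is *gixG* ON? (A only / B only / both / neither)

Condition A:
cAMP is absent, so ElnY is active.
With repressor ElnY bound, *vorE* is not transcribed.
So VorE is not produced.
Required activator VorE is absent, so *morG* is not transcribed.
So MorG is not produced.
Fe²⁺ is present, so KulN is active.
Melibiose is absent, so PexG is active.
With repressor PexG bound, *fubD* is not transcribed.
So FubD is not produced.
VorD is produced constitutively and is active.
With repressor VorD bound, *nolV* is not transcribed.
So NolV is not produced.
Required activator FubD is absent, so *gixG* is not transcribed.
→ *gixG* is OFF in A.
Condition B:
cAMP is absent, so ElnY is active.
With repressor ElnY bound, *vorE* is not transcribed.
So VorE is not produced.
Required activator VorE is absent, so *morG* is not transcribed.
So MorG is not produced.
Fe²⁺ is present, so KulN is active.
Melibiose is present, so PexG is inactive.
No repressor is bound and KulN is active, so *fubD* is transcribed.
So FubD is produced and active.
VorD is produced constitutively and is active.
With repressor VorD bound, *nolV* is not transcribed.
So NolV is not produced.
No repressor is bound and FubD is active, so *gixG* is transcribed.
→ *gixG* is ON in B.

B only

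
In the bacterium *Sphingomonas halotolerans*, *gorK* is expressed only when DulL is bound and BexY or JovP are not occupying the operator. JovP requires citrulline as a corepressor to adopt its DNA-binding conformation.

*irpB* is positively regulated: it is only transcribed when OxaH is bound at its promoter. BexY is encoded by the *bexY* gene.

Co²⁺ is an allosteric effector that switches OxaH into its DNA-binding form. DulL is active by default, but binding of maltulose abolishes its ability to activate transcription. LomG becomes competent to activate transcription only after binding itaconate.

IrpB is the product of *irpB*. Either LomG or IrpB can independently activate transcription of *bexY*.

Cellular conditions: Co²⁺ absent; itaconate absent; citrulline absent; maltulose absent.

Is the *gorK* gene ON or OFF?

ON

Itaconate is absent, so LomG is inactive.
Co²⁺ is absent, so OxaH is inactive.
Required activator OxaH is absent, so *irpB* is not transcribed.
So IrpB is not produced.
No activator is available at the *bexY* promoter, so *bexY* is not transcribed.
So BexY is not produced.
Maltulose is absent, so DulL is active.
Citrulline is absent, so JovP is inactive.
No repressor is bound and DulL is active, so *gorK* is transcribed.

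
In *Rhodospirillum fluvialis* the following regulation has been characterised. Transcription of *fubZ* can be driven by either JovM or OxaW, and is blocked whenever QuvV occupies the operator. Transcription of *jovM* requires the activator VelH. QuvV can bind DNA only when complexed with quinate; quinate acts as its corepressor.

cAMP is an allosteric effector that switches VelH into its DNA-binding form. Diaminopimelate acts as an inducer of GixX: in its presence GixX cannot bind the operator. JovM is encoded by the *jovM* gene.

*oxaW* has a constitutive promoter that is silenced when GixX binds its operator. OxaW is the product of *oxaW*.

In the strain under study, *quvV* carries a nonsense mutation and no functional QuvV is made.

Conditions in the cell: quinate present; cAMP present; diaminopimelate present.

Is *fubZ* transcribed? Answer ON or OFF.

cAMP is present, so VelH is active.
No repressor is bound and VelH is active, so *jovM* is transcribed.
So JovM is produced and active.
Diaminopimelate is present, so GixX is inactive.
With no repressor bound, *oxaW* is transcribed.
So OxaW is produced and active.
QuvV is non-functional in this strain, so it has no effect.
Activator JovM is present, so *fubZ* is transcribed.

ON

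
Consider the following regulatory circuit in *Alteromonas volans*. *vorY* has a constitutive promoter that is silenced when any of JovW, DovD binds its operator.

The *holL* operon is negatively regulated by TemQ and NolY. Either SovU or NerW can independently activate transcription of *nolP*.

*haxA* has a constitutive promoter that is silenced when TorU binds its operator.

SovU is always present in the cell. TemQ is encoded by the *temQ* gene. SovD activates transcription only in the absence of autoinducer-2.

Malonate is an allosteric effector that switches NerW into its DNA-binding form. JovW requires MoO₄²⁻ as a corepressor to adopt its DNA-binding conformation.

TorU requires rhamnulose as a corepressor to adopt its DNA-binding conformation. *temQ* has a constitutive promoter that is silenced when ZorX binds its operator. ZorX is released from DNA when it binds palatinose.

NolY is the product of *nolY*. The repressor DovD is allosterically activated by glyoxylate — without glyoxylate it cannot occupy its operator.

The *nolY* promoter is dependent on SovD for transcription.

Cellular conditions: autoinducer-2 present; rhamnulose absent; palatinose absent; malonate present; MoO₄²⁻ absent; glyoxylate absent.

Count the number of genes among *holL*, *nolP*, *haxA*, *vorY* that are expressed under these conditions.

Palatinose is absent, so ZorX is active.
With repressor ZorX bound, *temQ* is not transcribed.
So TemQ is not produced.
Autoinducer-2 is present, so SovD is inactive.
Required activator SovD is absent, so *nolY* is not transcribed.
So NolY is not produced.
With no repressor bound, *holL* is transcribed.
→ *holL* is ON.
SovU is produced constitutively and is active.
Malonate is present, so NerW is active.
Activator SovU is present, so *nolP* is transcribed.
→ *nolP* is ON.
Rhamnulose is absent, so TorU is inactive.
With no repressor bound, *haxA* is transcribed.
→ *haxA* is ON.
MoO₄²⁻ is absent, so JovW is inactive.
Glyoxylate is absent, so DovD is inactive.
With no repressor bound, *vorY* is transcribed.
→ *vorY* is ON.
4 of the 4 genes are transcribed.

4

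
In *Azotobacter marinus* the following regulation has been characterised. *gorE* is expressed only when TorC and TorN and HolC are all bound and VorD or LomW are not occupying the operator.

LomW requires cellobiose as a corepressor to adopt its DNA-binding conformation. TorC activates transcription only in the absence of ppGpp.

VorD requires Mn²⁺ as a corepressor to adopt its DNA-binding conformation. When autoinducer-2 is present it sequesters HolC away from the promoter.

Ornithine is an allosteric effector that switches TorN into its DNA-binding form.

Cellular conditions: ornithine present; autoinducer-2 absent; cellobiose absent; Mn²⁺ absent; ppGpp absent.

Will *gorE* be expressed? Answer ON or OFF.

ON

Mn²⁺ is absent, so VorD is inactive.
ppGpp is absent, so TorC is active.
Cellobiose is absent, so LomW is inactive.
Ornithine is present, so TorN is active.
Autoinducer-2 is absent, so HolC is active.
No repressor is bound and TorC and TorN and HolC are active, so *gorE* is transcribed.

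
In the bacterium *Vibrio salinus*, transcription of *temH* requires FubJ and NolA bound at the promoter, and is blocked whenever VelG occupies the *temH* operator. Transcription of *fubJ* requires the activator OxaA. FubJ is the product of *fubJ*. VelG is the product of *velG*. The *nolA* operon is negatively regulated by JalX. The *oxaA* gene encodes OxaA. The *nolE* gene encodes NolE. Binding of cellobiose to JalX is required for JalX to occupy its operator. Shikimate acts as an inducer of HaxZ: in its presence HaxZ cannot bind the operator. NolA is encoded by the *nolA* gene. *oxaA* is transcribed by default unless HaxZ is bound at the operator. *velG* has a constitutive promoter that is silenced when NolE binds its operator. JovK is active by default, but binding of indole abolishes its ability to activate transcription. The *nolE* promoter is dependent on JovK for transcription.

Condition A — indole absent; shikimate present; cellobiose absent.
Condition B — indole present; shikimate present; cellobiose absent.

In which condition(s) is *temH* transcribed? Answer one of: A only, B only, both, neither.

Condition A:
Indole is absent, so JovK is active.
No repressor is bound and JovK is active, so *nolE* is transcribed.
So NolE is produced and active.
With repressor NolE bound, *velG* is not transcribed.
So VelG is not produced.
Shikimate is present, so HaxZ is inactive.
With no repressor bound, *oxaA* is transcribed.
So OxaA is produced and active.
No repressor is bound and OxaA is active, so *fubJ* is transcribed.
So FubJ is produced and active.
Cellobiose is absent, so JalX is inactive.
With no repressor bound, *nolA* is transcribed.
So NolA is produced and active.
No repressor is bound and FubJ and NolA are active, so *temH* is transcribed.
→ *temH* is ON in A.
Condition B:
Indole is present, so JovK is inactive.
Required activator JovK is absent, so *nolE* is not transcribed.
So NolE is not produced.
With no repressor bound, *velG* is transcribed.
So VelG is produced and active.
Shikimate is present, so HaxZ is inactive.
With no repressor bound, *oxaA* is transcribed.
So OxaA is produced and active.
No repressor is bound and OxaA is active, so *fubJ* is transcribed.
So FubJ is produced and active.
Cellobiose is absent, so JalX is inactive.
With no repressor bound, *nolA* is transcribed.
So NolA is produced and active.
With repressor VelG bound, *temH* is not transcribed.
→ *temH* is OFF in B.

A only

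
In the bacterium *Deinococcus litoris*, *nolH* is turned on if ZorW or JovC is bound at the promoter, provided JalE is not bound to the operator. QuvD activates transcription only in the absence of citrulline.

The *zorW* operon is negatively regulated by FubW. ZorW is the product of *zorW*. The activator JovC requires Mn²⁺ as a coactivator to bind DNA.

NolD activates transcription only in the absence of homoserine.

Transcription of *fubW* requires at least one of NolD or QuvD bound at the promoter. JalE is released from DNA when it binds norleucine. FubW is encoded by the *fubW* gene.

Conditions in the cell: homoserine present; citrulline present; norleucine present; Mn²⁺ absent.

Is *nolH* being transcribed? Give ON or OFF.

Homoserine is present, so NolD is inactive.
Citrulline is present, so QuvD is inactive.
No activator is available at the *fubW* promoter, so *fubW* is not transcribed.
So FubW is not produced.
With no repressor bound, *zorW* is transcribed.
So ZorW is produced and active.
Mn²⁺ is absent, so JovC is inactive.
Norleucine is present, so JalE is inactive.
Activator ZorW is present, so *nolH* is transcribed.

ON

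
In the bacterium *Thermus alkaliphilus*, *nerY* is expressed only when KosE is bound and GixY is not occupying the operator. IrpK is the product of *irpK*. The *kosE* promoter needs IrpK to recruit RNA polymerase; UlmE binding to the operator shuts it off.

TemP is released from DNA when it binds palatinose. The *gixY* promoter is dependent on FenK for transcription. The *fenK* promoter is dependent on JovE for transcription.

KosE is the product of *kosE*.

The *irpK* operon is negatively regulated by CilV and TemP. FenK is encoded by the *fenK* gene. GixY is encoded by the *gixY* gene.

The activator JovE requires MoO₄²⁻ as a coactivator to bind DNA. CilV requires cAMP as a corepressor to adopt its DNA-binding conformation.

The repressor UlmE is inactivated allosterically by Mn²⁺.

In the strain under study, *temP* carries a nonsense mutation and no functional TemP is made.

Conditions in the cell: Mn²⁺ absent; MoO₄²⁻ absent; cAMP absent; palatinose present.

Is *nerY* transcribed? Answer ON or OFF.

Mn²⁺ is absent, so UlmE is active.
cAMP is absent, so CilV is inactive.
TemP is non-functional in this strain, so it has no effect.
With no repressor bound, *irpK* is transcribed.
So IrpK is produced and active.
With repressor UlmE bound, *kosE* is not transcribed.
So KosE is not produced.
MoO₄²⁻ is absent, so JovE is inactive.
Required activator JovE is absent, so *fenK* is not transcribed.
So FenK is not produced.
Required activator FenK is absent, so *gixY* is not transcribed.
So GixY is not produced.
Required activator KosE is absent, so *nerY* is not transcribed.

OFF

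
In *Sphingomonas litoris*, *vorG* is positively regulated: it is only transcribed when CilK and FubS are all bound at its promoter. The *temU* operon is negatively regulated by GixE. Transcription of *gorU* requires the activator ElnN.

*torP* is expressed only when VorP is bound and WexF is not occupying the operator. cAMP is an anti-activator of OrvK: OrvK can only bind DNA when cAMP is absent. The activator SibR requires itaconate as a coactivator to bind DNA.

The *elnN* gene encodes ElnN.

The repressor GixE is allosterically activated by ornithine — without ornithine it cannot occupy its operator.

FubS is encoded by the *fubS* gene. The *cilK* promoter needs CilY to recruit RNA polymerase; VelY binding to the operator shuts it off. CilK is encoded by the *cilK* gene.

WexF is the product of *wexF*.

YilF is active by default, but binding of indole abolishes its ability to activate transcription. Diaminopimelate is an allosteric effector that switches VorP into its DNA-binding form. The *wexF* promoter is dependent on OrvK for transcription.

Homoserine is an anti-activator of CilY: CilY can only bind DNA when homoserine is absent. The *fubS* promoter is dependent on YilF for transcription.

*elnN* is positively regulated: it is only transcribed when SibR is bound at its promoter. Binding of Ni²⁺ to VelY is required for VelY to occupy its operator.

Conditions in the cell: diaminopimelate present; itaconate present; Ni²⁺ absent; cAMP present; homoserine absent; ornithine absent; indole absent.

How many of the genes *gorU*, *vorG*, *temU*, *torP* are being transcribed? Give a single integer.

Itaconate is present, so SibR is active.
No repressor is bound and SibR is active, so *elnN* is transcribed.
So ElnN is produced and active.
No repressor is bound and ElnN is active, so *gorU* is transcribed.
→ *gorU* is ON.
Homoserine is absent, so CilY is active.
Ni²⁺ is absent, so VelY is inactive.
No repressor is bound and CilY is active, so *cilK* is transcribed.
So CilK is produced and active.
Indole is absent, so YilF is active.
No repressor is bound and YilF is active, so *fubS* is transcribed.
So FubS is produced and active.
No repressor is bound and CilK and FubS are active, so *vorG* is transcribed.
→ *vorG* is ON.
Ornithine is absent, so GixE is inactive.
With no repressor bound, *temU* is transcribed.
→ *temU* is ON.
cAMP is present, so OrvK is inactive.
Required activator OrvK is absent, so *wexF* is not transcribed.
So WexF is not produced.
Diaminopimelate is present, so VorP is active.
No repressor is bound and VorP is active, so *torP* is transcribed.
→ *torP* is ON.
4 of the 4 genes are transcribed.

4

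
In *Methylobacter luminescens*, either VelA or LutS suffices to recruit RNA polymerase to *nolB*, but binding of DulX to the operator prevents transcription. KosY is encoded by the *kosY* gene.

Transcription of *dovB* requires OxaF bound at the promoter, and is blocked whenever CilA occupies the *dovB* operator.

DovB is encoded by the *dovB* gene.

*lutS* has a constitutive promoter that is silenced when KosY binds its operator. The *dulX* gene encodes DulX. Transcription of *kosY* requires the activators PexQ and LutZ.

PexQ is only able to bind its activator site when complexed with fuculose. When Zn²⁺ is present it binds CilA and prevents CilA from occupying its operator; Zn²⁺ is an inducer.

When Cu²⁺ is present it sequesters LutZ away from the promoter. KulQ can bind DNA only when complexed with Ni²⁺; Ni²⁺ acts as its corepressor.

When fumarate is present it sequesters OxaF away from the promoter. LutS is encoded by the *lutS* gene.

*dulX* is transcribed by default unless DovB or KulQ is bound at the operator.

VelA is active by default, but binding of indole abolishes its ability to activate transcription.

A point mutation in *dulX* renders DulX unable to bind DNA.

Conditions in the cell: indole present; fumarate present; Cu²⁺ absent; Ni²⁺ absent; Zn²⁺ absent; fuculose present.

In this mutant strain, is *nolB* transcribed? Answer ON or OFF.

DulX is non-functional in this strain, so it has no effect.
Indole is present, so VelA is inactive.
Fuculose is present, so PexQ is active.
Cu²⁺ is absent, so LutZ is active.
No repressor is bound and PexQ and LutZ are active, so *kosY* is transcribed.
So KosY is produced and active.
With repressor KosY bound, *lutS* is not transcribed.
So LutS is not produced.
No activator is available at the *nolB* promoter, so *nolB* is not transcribed.

OFF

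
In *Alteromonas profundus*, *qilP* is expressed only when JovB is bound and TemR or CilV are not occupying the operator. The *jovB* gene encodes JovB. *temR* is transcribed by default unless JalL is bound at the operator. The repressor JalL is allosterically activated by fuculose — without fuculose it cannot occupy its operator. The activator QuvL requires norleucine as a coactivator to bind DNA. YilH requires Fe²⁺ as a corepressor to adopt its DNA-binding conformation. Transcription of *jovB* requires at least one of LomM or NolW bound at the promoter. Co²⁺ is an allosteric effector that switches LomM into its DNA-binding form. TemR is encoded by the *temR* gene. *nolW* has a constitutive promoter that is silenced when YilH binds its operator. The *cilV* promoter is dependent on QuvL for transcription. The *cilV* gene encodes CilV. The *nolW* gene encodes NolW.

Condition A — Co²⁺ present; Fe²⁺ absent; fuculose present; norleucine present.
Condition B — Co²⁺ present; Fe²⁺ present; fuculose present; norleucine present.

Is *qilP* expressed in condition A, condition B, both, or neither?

neither

Condition A:
Co²⁺ is present, so LomM is active.
Fe²⁺ is absent, so YilH is inactive.
With no repressor bound, *nolW* is transcribed.
So NolW is produced and active.
Activator LomM is present, so *jovB* is transcribed.
So JovB is produced and active.
Fuculose is present, so JalL is active.
With repressor JalL bound, *temR* is not transcribed.
So TemR is not produced.
Norleucine is present, so QuvL is active.
No repressor is bound and QuvL is active, so *cilV* is transcribed.
So CilV is produced and active.
With repressor CilV bound, *qilP* is not transcribed.
→ *qilP* is OFF in A.
Condition B:
Co²⁺ is present, so LomM is active.
Fe²⁺ is present, so YilH is active.
With repressor YilH bound, *nolW* is not transcribed.
So NolW is not produced.
Activator LomM is present, so *jovB* is transcribed.
So JovB is produced and active.
Fuculose is present, so JalL is active.
With repressor JalL bound, *temR* is not transcribed.
So TemR is not produced.
Norleucine is present, so QuvL is active.
No repressor is bound and QuvL is active, so *cilV* is transcribed.
So CilV is produced and active.
With repressor CilV bound, *qilP* is not transcribed.
→ *qilP* is OFF in B.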